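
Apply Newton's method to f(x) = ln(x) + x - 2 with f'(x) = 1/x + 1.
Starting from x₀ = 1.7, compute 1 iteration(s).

f(x) = ln(x) + x - 2
f'(x) = 1/x + 1
x₀ = 1.7

Newton-Raphson formula: x_{n+1} = x_n - f(x_n)/f'(x_n)

Iteration 1:
  f(1.700000) = 0.230628
  f'(1.700000) = 1.588235
  x_1 = 1.700000 - 0.230628/1.588235 = 1.554790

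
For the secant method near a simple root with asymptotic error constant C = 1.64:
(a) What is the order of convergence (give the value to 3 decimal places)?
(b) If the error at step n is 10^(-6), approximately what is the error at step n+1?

(a) Secant method has superlinear convergence with order φ = (1+√5)/2 ≈ 1.618.
    This means |e_{n+1}| ≈ C|e_n|^1.618.

(b) With |e_n| = 10^(-6) and C = 1.64:
    |e_{n+1}| ≈ 1.64 × (10^(-6))^1.618 = 1.64 × 10^(-9.71)

(a) ≈ 1.618 (golden ratio); (b) |e_{n+1}| ≈ 3.211e-10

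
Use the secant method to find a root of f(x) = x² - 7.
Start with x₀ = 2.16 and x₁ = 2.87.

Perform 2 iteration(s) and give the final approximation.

f(x) = x² - 7
x₀ = 2.16, x₁ = 2.87

Secant formula: x_{n+1} = x_n - f(x_n)(x_n - x_{n-1})/(f(x_n) - f(x_{n-1}))

Iteration 1:
  f(2.160000) = -2.334400
  f(2.870000) = 1.236900
  x_2 = 2.870000 - 1.236900×(2.870000 - 2.160000)/(1.236900 - (-2.334400))
       = 2.624095
Iteration 2:
  f(2.870000) = 1.236900
  f(2.624095) = -0.114123
  x_3 = 2.624095 - (-0.114123)×(2.624095 - 2.870000)/(-0.114123 - 1.236900)
       = 2.644867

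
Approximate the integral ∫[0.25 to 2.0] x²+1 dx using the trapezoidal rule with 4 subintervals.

f(x) = x²+1
a = 0.25, b = 2.0, n = 4
h = (b - a)/n = 0.437500

Trapezoidal rule: (h/2)[f(x₀) + 2f(x₁) + 2f(x₂) + ... + f(xₙ)]

x_0 = 0.2500, f(x_0) = 1.062500, coefficient = 1
x_1 = 0.6875, f(x_1) = 1.472656, coefficient = 2
x_2 = 1.1250, f(x_2) = 2.265625, coefficient = 2
x_3 = 1.5625, f(x_3) = 3.441406, coefficient = 2
x_4 = 2.0000, f(x_4) = 5.000000, coefficient = 1

I ≈ (0.437500/2) × 20.421875 = 4.467285
Exact value: 4.411458
Error: 0.055827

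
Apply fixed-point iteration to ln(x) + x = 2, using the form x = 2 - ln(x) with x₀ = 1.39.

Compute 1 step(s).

Equation: ln(x) + x = 2
Fixed-point form: x = 2 - ln(x)
x₀ = 1.39

x_1 = g(1.390000) = 1.670696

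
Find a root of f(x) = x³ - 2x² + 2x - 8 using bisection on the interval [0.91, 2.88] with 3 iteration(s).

f(x) = x³ - 2x² + 2x - 8
Initial interval: [0.91, 2.88]

Iteration 1:
  c_1 = (0.910000 + 2.880000)/2 = 1.895000
  f(c_1) = f(1.895000) = -4.587058
  f(a) × f(c) ≥ 0, new interval: [1.895000, 2.880000]
Iteration 2:
  c_2 = (1.895000 + 2.880000)/2 = 2.387500
  f(c_2) = f(2.387500) = -1.016189
  f(a) × f(c) ≥ 0, new interval: [2.387500, 2.880000]
Iteration 3:
  c_3 = (2.387500 + 2.880000)/2 = 2.633750
  f(c_3) = f(2.633750) = 1.663595
  f(a) × f(c) < 0, new interval: [2.387500, 2.633750]

After 3 iteration(s), the approximation is c_3 = 2.633750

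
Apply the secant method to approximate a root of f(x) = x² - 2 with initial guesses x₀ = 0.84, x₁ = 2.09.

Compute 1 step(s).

f(x) = x² - 2
x₀ = 0.84, x₁ = 2.09

Secant formula: x_{n+1} = x_n - f(x_n)(x_n - x_{n-1})/(f(x_n) - f(x_{n-1}))

Iteration 1:
  f(0.840000) = -1.294400
  f(2.090000) = 2.368100
  x_2 = 2.090000 - 2.368100×(2.090000 - 0.840000)/(2.368100 - (-1.294400))
       = 1.281775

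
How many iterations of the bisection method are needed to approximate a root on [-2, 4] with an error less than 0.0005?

We need (b-a)/2^n ≤ 0.0005
(4 - (-2))/2^n ≤ 0.0005
6/2^n ≤ 0.0005
2^n ≥ 12000
n ≥ log₂(12000) = 13.55
n ≥ 14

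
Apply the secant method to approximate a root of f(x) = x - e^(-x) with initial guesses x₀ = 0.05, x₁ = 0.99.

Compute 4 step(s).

f(x) = x - e^(-x)
x₀ = 0.05, x₁ = 0.99

Secant formula: x_{n+1} = x_n - f(x_n)(x_n - x_{n-1})/(f(x_n) - f(x_{n-1}))

Iteration 1:
  f(0.050000) = -0.901229
  f(0.990000) = 0.618423
  x_2 = 0.990000 - 0.618423×(0.990000 - 0.050000)/(0.618423 - (-0.901229))
       = 0.607467
Iteration 2:
  f(0.990000) = 0.618423
  f(0.607467) = 0.062737
  x_3 = 0.607467 - 0.062737×(0.607467 - 0.990000)/(0.062737 - 0.618423)
       = 0.564278
Iteration 3:
  f(0.607467) = 0.062737
  f(0.564278) = -0.004492
  x_4 = 0.564278 - (-0.004492)×(0.564278 - 0.607467)/(-0.004492 - 0.062737)
       = 0.567164
Iteration 4:
  f(0.564278) = -0.004492
  f(0.567164) = 0.000033
  x_5 = 0.567164 - 0.000033×(0.567164 - 0.564278)/(0.000033 - (-0.004492))
       = 0.567143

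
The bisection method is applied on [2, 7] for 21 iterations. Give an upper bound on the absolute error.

Bisection error bound: |error| ≤ (b-a)/2^n
|error| ≤ (7 - 2)/2^21 = 5/2^21
|error| ≤ 0.0000023842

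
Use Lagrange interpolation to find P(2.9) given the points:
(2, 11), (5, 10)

Lagrange interpolation formula:
P(x) = Σ yᵢ × Lᵢ(x)
where Lᵢ(x) = Π_{j≠i} (x - xⱼ)/(xᵢ - xⱼ)

L_0(2.9) = (2.9 - 5)/(2 - 5) = 0.700000
L_1(2.9) = (2.9 - 2)/(5 - 2) = 0.300000

P(2.9) = 11×L_0(2.9) + 10×L_1(2.9)
P(2.9) = 10.700000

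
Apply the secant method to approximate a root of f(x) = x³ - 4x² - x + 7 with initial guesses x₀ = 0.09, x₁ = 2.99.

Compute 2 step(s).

f(x) = x³ - 4x² - x + 7
x₀ = 0.09, x₁ = 2.99

Secant formula: x_{n+1} = x_n - f(x_n)(x_n - x_{n-1})/(f(x_n) - f(x_{n-1}))

Iteration 1:
  f(0.090000) = 6.878329
  f(2.990000) = -5.019501
  x_2 = 2.990000 - (-5.019501)×(2.990000 - 0.090000)/(-5.019501 - 6.878329)
       = 1.766537
Iteration 2:
  f(2.990000) = -5.019501
  f(1.766537) = -1.736401
  x_3 = 1.766537 - (-1.736401)×(1.766537 - 2.990000)/(-1.736401 - (-5.019501))
       = 1.119459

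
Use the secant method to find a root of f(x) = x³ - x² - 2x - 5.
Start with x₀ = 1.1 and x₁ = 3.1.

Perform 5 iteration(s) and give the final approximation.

f(x) = x³ - x² - 2x - 5
x₀ = 1.1, x₁ = 3.1

Secant formula: x_{n+1} = x_n - f(x_n)(x_n - x_{n-1})/(f(x_n) - f(x_{n-1}))

Iteration 1:
  f(1.100000) = -7.079000
  f(3.100000) = 8.981000
  x_2 = 3.100000 - 8.981000×(3.100000 - 1.100000)/(8.981000 - (-7.079000))
       = 1.981569
Iteration 2:
  f(3.100000) = 8.981000
  f(1.981569) = -5.108893
  x_3 = 1.981569 - (-5.108893)×(1.981569 - 3.100000)/(-5.108893 - 8.981000)
       = 2.387104
Iteration 3:
  f(1.981569) = -5.108893
  f(2.387104) = -1.870121
  x_4 = 2.387104 - (-1.870121)×(2.387104 - 1.981569)/(-1.870121 - (-5.108893))
       = 2.621267
Iteration 4:
  f(2.387104) = -1.870121
  f(2.621267) = 0.897252
  x_5 = 2.621267 - 0.897252×(2.621267 - 2.387104)/(0.897252 - (-1.870121))
       = 2.545345
Iteration 5:
  f(2.621267) = 0.897252
  f(2.545345) = -0.078736
  x_6 = 2.545345 - (-0.078736)×(2.545345 - 2.621267)/(-0.078736 - 0.897252)
       = 2.551470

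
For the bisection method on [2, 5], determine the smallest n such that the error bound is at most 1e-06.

We need (b-a)/2^n ≤ 1e-06
(5 - 2)/2^n ≤ 1e-06
3/2^n ≤ 1e-06
2^n ≥ 3000000
n ≥ log₂(3000000) = 21.52
n ≥ 22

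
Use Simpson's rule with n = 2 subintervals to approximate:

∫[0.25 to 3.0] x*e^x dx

f(x) = x*e^x
a = 0.25, b = 3.0, n = 2
h = (b - a)/n = 1.375000

Simpson's rule: (h/3)[f(x₀) + 4f(x₁) + 2f(x₂) + ... + f(xₙ)]

x_0 = 0.2500, f(x_0) = 0.321006, coefficient = 1
x_1 = 1.6250, f(x_1) = 8.252431, coefficient = 4
x_2 = 3.0000, f(x_2) = 60.256611, coefficient = 1

I ≈ (1.375000/3) × 93.587341 = 42.894198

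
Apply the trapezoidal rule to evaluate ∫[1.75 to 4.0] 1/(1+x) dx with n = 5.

f(x) = 1/(1+x)
a = 1.75, b = 4.0, n = 5
h = (b - a)/n = 0.450000

Trapezoidal rule: (h/2)[f(x₀) + 2f(x₁) + 2f(x₂) + ... + f(xₙ)]

x_0 = 1.7500, f(x_0) = 0.363636, coefficient = 1
x_1 = 2.2000, f(x_1) = 0.312500, coefficient = 2
x_2 = 2.6500, f(x_2) = 0.273973, coefficient = 2
x_3 = 3.1000, f(x_3) = 0.243902, coefficient = 2
x_4 = 3.5500, f(x_4) = 0.219780, coefficient = 2
x_5 = 4.0000, f(x_5) = 0.200000, coefficient = 1

I ≈ (0.450000/2) × 2.663947 = 0.599388
Exact value: 0.597837
Error: 0.001551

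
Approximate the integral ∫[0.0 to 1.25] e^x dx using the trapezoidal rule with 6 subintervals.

f(x) = e^x
a = 0.0, b = 1.25, n = 6
h = (b - a)/n = 0.208333

Trapezoidal rule: (h/2)[f(x₀) + 2f(x₁) + 2f(x₂) + ... + f(xₙ)]

x_0 = 0.0000, f(x_0) = 1.000000, coefficient = 1
x_1 = 0.2083, f(x_1) = 1.231624, coefficient = 2
x_2 = 0.4167, f(x_2) = 1.516897, coefficient = 2
x_3 = 0.6250, f(x_3) = 1.868246, coefficient = 2
x_4 = 0.8333, f(x_4) = 2.300976, coefficient = 2
x_5 = 1.0417, f(x_5) = 2.833936, coefficient = 2
x_6 = 1.2500, f(x_6) = 3.490343, coefficient = 1

I ≈ (0.208333/2) × 23.993700 = 2.499344
Exact value: 2.490343
Error: 0.009001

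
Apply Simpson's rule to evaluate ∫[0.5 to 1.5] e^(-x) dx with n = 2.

f(x) = e^(-x)
a = 0.5, b = 1.5, n = 2
h = (b - a)/n = 0.500000

Simpson's rule: (h/3)[f(x₀) + 4f(x₁) + 2f(x₂) + ... + f(xₙ)]

x_0 = 0.5000, f(x_0) = 0.606531, coefficient = 1
x_1 = 1.0000, f(x_1) = 0.367879, coefficient = 4
x_2 = 1.5000, f(x_2) = 0.223130, coefficient = 1

I ≈ (0.500000/3) × 2.301179 = 0.383530
Exact value: 0.383400
Error: 0.000129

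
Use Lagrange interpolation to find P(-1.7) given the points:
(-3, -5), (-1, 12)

Lagrange interpolation formula:
P(x) = Σ yᵢ × Lᵢ(x)
where Lᵢ(x) = Π_{j≠i} (x - xⱼ)/(xᵢ - xⱼ)

L_0(-1.7) = (-1.7 - (-1))/(-3 - (-1)) = 0.350000
L_1(-1.7) = (-1.7 - (-3))/(-1 - (-3)) = 0.650000

P(-1.7) = (-5)×L_0(-1.7) + 12×L_1(-1.7)
P(-1.7) = 6.050000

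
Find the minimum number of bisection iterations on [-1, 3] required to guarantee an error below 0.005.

We need (b-a)/2^n ≤ 0.005
(3 - (-1))/2^n ≤ 0.005
4/2^n ≤ 0.005
2^n ≥ 800
n ≥ log₂(800) = 9.64
n ≥ 10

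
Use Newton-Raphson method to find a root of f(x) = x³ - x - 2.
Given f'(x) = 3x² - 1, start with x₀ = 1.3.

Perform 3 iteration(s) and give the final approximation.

f(x) = x³ - x - 2
f'(x) = 3x² - 1
x₀ = 1.3

Newton-Raphson formula: x_{n+1} = x_n - f(x_n)/f'(x_n)

Iteration 1:
  f(1.300000) = -1.103000
  f'(1.300000) = 4.070000
  x_1 = 1.300000 - (-1.103000)/4.070000 = 1.571007
Iteration 2:
  f(1.571007) = 0.306340
  f'(1.571007) = 6.404192
  x_2 = 1.571007 - 0.306340/6.404192 = 1.523173
Iteration 3:
  f(1.523173) = 0.010674
  f'(1.523173) = 5.960169
  x_3 = 1.523173 - 0.010674/5.960169 = 1.521382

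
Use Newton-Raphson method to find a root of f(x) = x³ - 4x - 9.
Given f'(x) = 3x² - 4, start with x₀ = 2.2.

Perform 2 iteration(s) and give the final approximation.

f(x) = x³ - 4x - 9
f'(x) = 3x² - 4
x₀ = 2.2

Newton-Raphson formula: x_{n+1} = x_n - f(x_n)/f'(x_n)

Iteration 1:
  f(2.200000) = -7.152000
  f'(2.200000) = 10.520000
  x_1 = 2.200000 - (-7.152000)/10.520000 = 2.879848
Iteration 2:
  f(2.879848) = 3.364696
  f'(2.879848) = 20.880572
  x_2 = 2.879848 - 3.364696/20.880572 = 2.718708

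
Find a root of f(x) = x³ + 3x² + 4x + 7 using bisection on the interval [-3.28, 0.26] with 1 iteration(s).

f(x) = x³ + 3x² + 4x + 7
Initial interval: [-3.28, 0.26]

Iteration 1:
  c_1 = (-3.280000 + 0.260000)/2 = -1.510000
  f(c_1) = f(-1.510000) = 4.357349
  f(a) × f(c) < 0, new interval: [-3.280000, -1.510000]

After 1 iteration(s), the approximation is c_1 = -1.510000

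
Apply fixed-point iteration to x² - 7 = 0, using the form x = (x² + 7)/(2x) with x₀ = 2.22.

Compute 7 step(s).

Equation: x² - 7 = 0
Fixed-point form: x = (x² + 7)/(2x)
x₀ = 2.22

x_1 = g(2.220000) = 2.686577
x_2 = g(2.686577) = 2.646062
x_3 = g(2.646062) = 2.645751
x_4 = g(2.645751) = 2.645751
x_5 = g(2.645751) = 2.645751
x_6 = g(2.645751) = 2.645751
x_7 = g(2.645751) = 2.645751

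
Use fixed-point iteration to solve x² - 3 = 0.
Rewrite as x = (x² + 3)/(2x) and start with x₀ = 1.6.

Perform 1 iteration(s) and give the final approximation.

Equation: x² - 3 = 0
Fixed-point form: x = (x² + 3)/(2x)
x₀ = 1.6

x_1 = g(1.600000) = 1.737500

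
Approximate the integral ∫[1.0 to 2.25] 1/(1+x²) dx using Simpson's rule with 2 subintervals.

f(x) = 1/(1+x²)
a = 1.0, b = 2.25, n = 2
h = (b - a)/n = 0.625000

Simpson's rule: (h/3)[f(x₀) + 4f(x₁) + 2f(x₂) + ... + f(xₙ)]

x_0 = 1.0000, f(x_0) = 0.500000, coefficient = 1
x_1 = 1.6250, f(x_1) = 0.274678, coefficient = 4
x_2 = 2.2500, f(x_2) = 0.164948, coefficient = 1

I ≈ (0.625000/3) × 1.763661 = 0.367429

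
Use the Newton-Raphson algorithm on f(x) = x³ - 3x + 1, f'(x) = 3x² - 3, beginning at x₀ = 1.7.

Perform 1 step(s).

f(x) = x³ - 3x + 1
f'(x) = 3x² - 3
x₀ = 1.7

Newton-Raphson formula: x_{n+1} = x_n - f(x_n)/f'(x_n)

Iteration 1:
  f(1.700000) = 0.813000
  f'(1.700000) = 5.670000
  x_1 = 1.700000 - 0.813000/5.670000 = 1.556614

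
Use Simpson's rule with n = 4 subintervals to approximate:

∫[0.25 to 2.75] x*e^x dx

f(x) = x*e^x
a = 0.25, b = 2.75, n = 4
h = (b - a)/n = 0.625000

Simpson's rule: (h/3)[f(x₀) + 4f(x₁) + 2f(x₂) + ... + f(xₙ)]

x_0 = 0.2500, f(x_0) = 0.321006, coefficient = 1
x_1 = 0.8750, f(x_1) = 2.099016, coefficient = 4
x_2 = 1.5000, f(x_2) = 6.722534, coefficient = 2
x_3 = 2.1250, f(x_3) = 17.792407, coefficient = 4
x_4 = 2.7500, f(x_4) = 43.017238, coefficient = 1

I ≈ (0.625000/3) × 136.349003 = 28.406042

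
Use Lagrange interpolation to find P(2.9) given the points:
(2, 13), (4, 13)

Lagrange interpolation formula:
P(x) = Σ yᵢ × Lᵢ(x)
where Lᵢ(x) = Π_{j≠i} (x - xⱼ)/(xᵢ - xⱼ)

L_0(2.9) = (2.9 - 4)/(2 - 4) = 0.550000
L_1(2.9) = (2.9 - 2)/(4 - 2) = 0.450000

P(2.9) = 13×L_0(2.9) + 13×L_1(2.9)
P(2.9) = 13.000000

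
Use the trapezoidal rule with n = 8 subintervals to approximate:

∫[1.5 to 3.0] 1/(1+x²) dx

f(x) = 1/(1+x²)
a = 1.5, b = 3.0, n = 8
h = (b - a)/n = 0.187500

Trapezoidal rule: (h/2)[f(x₀) + 2f(x₁) + 2f(x₂) + ... + f(xₙ)]

x_0 = 1.5000, f(x_0) = 0.307692, coefficient = 1
x_1 = 1.6875, f(x_1) = 0.259898, coefficient = 2
x_2 = 1.8750, f(x_2) = 0.221453, coefficient = 2
x_3 = 2.0625, f(x_3) = 0.190335, coefficient = 2
x_4 = 2.2500, f(x_4) = 0.164948, coefficient = 2
x_5 = 2.4375, f(x_5) = 0.144063, coefficient = 2
x_6 = 2.6250, f(x_6) = 0.126733, coefficient = 2
x_7 = 2.8125, f(x_7) = 0.112231, coefficient = 2
x_8 = 3.0000, f(x_8) = 0.100000, coefficient = 1

I ≈ (0.187500/2) × 2.847016 = 0.266908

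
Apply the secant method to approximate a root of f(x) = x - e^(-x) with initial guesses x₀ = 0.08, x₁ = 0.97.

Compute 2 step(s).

f(x) = x - e^(-x)
x₀ = 0.08, x₁ = 0.97

Secant formula: x_{n+1} = x_n - f(x_n)(x_n - x_{n-1})/(f(x_n) - f(x_{n-1}))

Iteration 1:
  f(0.080000) = -0.843116
  f(0.970000) = 0.590917
  x_2 = 0.970000 - 0.590917×(0.970000 - 0.080000)/(0.590917 - (-0.843116))
       = 0.603261
Iteration 2:
  f(0.970000) = 0.590917
  f(0.603261) = 0.056236
  x_3 = 0.603261 - 0.056236×(0.603261 - 0.970000)/(0.056236 - 0.590917)
       = 0.564689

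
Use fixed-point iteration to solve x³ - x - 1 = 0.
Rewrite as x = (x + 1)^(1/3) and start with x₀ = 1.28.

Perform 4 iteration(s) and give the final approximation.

Equation: x³ - x - 1 = 0
Fixed-point form: x = (x + 1)^(1/3)
x₀ = 1.28

x_1 = g(1.280000) = 1.316169
x_2 = g(1.316169) = 1.323092
x_3 = g(1.323092) = 1.324409
x_4 = g(1.324409) = 1.324659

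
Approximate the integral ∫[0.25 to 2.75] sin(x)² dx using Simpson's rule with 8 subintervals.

f(x) = sin(x)²
a = 0.25, b = 2.75, n = 8
h = (b - a)/n = 0.312500

Simpson's rule: (h/3)[f(x₀) + 4f(x₁) + 2f(x₂) + ... + f(xₙ)]

x_0 = 0.2500, f(x_0) = 0.061209, coefficient = 1
x_1 = 0.5625, f(x_1) = 0.284412, coefficient = 4
x_2 = 0.8750, f(x_2) = 0.589123, coefficient = 2
x_3 = 1.1875, f(x_3) = 0.860139, coefficient = 4
x_4 = 1.5000, f(x_4) = 0.994996, coefficient = 2
x_5 = 1.8125, f(x_5) = 0.942708, coefficient = 4
x_6 = 2.1250, f(x_6) = 0.723044, coefficient = 2
x_7 = 2.4375, f(x_7) = 0.419052, coefficient = 4
x_8 = 2.7500, f(x_8) = 0.145665, coefficient = 1

I ≈ (0.312500/3) × 14.846446 = 1.546505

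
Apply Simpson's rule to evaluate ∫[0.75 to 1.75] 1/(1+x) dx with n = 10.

f(x) = 1/(1+x)
a = 0.75, b = 1.75, n = 10
h = (b - a)/n = 0.100000

Simpson's rule: (h/3)[f(x₀) + 4f(x₁) + 2f(x₂) + ... + f(xₙ)]

x_0 = 0.7500, f(x_0) = 0.571429, coefficient = 1
x_1 = 0.8500, f(x_1) = 0.540541, coefficient = 4
x_2 = 0.9500, f(x_2) = 0.512821, coefficient = 2
x_3 = 1.0500, f(x_3) = 0.487805, coefficient = 4
x_4 = 1.1500, f(x_4) = 0.465116, coefficient = 2
x_5 = 1.2500, f(x_5) = 0.444444, coefficient = 4
x_6 = 1.3500, f(x_6) = 0.425532, coefficient = 2
x_7 = 1.4500, f(x_7) = 0.408163, coefficient = 4
x_8 = 1.5500, f(x_8) = 0.392157, coefficient = 2
x_9 = 1.6500, f(x_9) = 0.377358, coefficient = 4
x_10 = 1.7500, f(x_10) = 0.363636, coefficient = 1

I ≈ (0.100000/3) × 13.559563 = 0.451985
Exact value: 0.451985
Error: 0.000000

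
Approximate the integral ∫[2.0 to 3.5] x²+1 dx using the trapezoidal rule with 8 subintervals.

f(x) = x²+1
a = 2.0, b = 3.5, n = 8
h = (b - a)/n = 0.187500

Trapezoidal rule: (h/2)[f(x₀) + 2f(x₁) + 2f(x₂) + ... + f(xₙ)]

x_0 = 2.0000, f(x_0) = 5.000000, coefficient = 1
x_1 = 2.1875, f(x_1) = 5.785156, coefficient = 2
x_2 = 2.3750, f(x_2) = 6.640625, coefficient = 2
x_3 = 2.5625, f(x_3) = 7.566406, coefficient = 2
x_4 = 2.7500, f(x_4) = 8.562500, coefficient = 2
x_5 = 2.9375, f(x_5) = 9.628906, coefficient = 2
x_6 = 3.1250, f(x_6) = 10.765625, coefficient = 2
x_7 = 3.3125, f(x_7) = 11.972656, coefficient = 2
x_8 = 3.5000, f(x_8) = 13.250000, coefficient = 1

I ≈ (0.187500/2) × 140.093750 = 13.133789
Exact value: 13.125000
Error: 0.008789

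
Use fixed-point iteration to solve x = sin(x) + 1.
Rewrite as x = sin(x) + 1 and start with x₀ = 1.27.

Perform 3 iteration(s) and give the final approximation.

Equation: x = sin(x) + 1
Fixed-point form: x = sin(x) + 1
x₀ = 1.27

x_1 = g(1.270000) = 1.955101
x_2 = g(1.955101) = 1.927059
x_3 = g(1.927059) = 1.937207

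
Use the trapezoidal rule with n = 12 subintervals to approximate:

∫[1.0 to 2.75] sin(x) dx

f(x) = sin(x)
a = 1.0, b = 2.75, n = 12
h = (b - a)/n = 0.145833

Trapezoidal rule: (h/2)[f(x₀) + 2f(x₁) + 2f(x₂) + ... + f(xₙ)]

x_0 = 1.0000, f(x_0) = 0.841471, coefficient = 1
x_1 = 1.1458, f(x_1) = 0.911054, coefficient = 2
x_2 = 1.2917, f(x_2) = 0.961296, coefficient = 2
x_3 = 1.4375, f(x_3) = 0.991129, coefficient = 2
x_4 = 1.5833, f(x_4) = 0.999921, coefficient = 2
x_5 = 1.7292, f(x_5) = 0.987486, coefficient = 2
x_6 = 1.8750, f(x_6) = 0.954086, coefficient = 2
x_7 = 2.0208, f(x_7) = 0.900431, coefficient = 2
x_8 = 2.1667, f(x_8) = 0.827660, coefficient = 2
x_9 = 2.3125, f(x_9) = 0.737319, coefficient = 2
x_10 = 2.4583, f(x_10) = 0.631324, coefficient = 2
x_11 = 2.6042, f(x_11) = 0.511927, coefficient = 2
x_12 = 2.7500, f(x_12) = 0.381661, coefficient = 1

I ≈ (0.145833/2) × 20.050396 = 1.462008
Exact value: 1.464605
Error: 0.002597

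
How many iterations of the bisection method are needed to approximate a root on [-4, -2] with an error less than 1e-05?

We need (b-a)/2^n ≤ 1e-05
(-2 - (-4))/2^n ≤ 1e-05
2/2^n ≤ 1e-05
2^n ≥ 200000
n ≥ log₂(200000) = 17.61
n ≥ 18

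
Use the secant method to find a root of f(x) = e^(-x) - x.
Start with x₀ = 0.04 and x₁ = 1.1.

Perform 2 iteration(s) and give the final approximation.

f(x) = e^(-x) - x
x₀ = 0.04, x₁ = 1.1

Secant formula: x_{n+1} = x_n - f(x_n)(x_n - x_{n-1})/(f(x_n) - f(x_{n-1}))

Iteration 1:
  f(0.040000) = 0.920789
  f(1.100000) = -0.767129
  x_2 = 1.100000 - (-0.767129)×(1.100000 - 0.040000)/(-0.767129 - 0.920789)
       = 0.618249
Iteration 2:
  f(1.100000) = -0.767129
  f(0.618249) = -0.079362
  x_3 = 0.618249 - (-0.079362)×(0.618249 - 1.100000)/(-0.079362 - (-0.767129))
       = 0.562660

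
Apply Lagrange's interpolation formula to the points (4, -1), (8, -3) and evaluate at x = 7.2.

Lagrange interpolation formula:
P(x) = Σ yᵢ × Lᵢ(x)
where Lᵢ(x) = Π_{j≠i} (x - xⱼ)/(xᵢ - xⱼ)

L_0(7.2) = (7.2 - 8)/(4 - 8) = 0.200000
L_1(7.2) = (7.2 - 4)/(8 - 4) = 0.800000

P(7.2) = (-1)×L_0(7.2) + (-3)×L_1(7.2)
P(7.2) = -2.600000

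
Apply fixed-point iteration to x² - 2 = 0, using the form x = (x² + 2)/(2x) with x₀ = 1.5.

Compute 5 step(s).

Equation: x² - 2 = 0
Fixed-point form: x = (x² + 2)/(2x)
x₀ = 1.5

x_1 = g(1.500000) = 1.416667
x_2 = g(1.416667) = 1.414216
x_3 = g(1.414216) = 1.414214
x_4 = g(1.414214) = 1.414214
x_5 = g(1.414214) = 1.414214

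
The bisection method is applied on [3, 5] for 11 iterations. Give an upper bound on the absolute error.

Bisection error bound: |error| ≤ (b-a)/2^n
|error| ≤ (5 - 3)/2^11 = 2/2^11
|error| ≤ 0.0009765625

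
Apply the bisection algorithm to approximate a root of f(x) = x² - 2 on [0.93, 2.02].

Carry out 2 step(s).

f(x) = x² - 2
Initial interval: [0.93, 2.02]

Iteration 1:
  c_1 = (0.930000 + 2.020000)/2 = 1.475000
  f(c_1) = f(1.475000) = 0.175625
  f(a) × f(c) < 0, new interval: [0.930000, 1.475000]
Iteration 2:
  c_2 = (0.930000 + 1.475000)/2 = 1.202500
  f(c_2) = f(1.202500) = -0.553994
  f(a) × f(c) ≥ 0, new interval: [1.202500, 1.475000]

After 2 iteration(s), the approximation is c_2 = 1.202500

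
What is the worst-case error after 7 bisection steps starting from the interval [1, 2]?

Bisection error bound: |error| ≤ (b-a)/2^n
|error| ≤ (2 - 1)/2^7 = 1/2^7
|error| ≤ 0.0078125000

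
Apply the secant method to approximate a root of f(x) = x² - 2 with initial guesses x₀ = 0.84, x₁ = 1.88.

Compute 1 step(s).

f(x) = x² - 2
x₀ = 0.84, x₁ = 1.88

Secant formula: x_{n+1} = x_n - f(x_n)(x_n - x_{n-1})/(f(x_n) - f(x_{n-1}))

Iteration 1:
  f(0.840000) = -1.294400
  f(1.880000) = 1.534400
  x_2 = 1.880000 - 1.534400×(1.880000 - 0.840000)/(1.534400 - (-1.294400))
       = 1.315882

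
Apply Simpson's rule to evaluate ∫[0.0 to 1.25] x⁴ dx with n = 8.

f(x) = x⁴
a = 0.0, b = 1.25, n = 8
h = (b - a)/n = 0.156250

Simpson's rule: (h/3)[f(x₀) + 4f(x₁) + 2f(x₂) + ... + f(xₙ)]

x_0 = 0.0000, f(x_0) = 0.000000, coefficient = 1
x_1 = 0.1562, f(x_1) = 0.000596, coefficient = 4
x_2 = 0.3125, f(x_2) = 0.009537, coefficient = 2
x_3 = 0.4688, f(x_3) = 0.048280, coefficient = 4
x_4 = 0.6250, f(x_4) = 0.152588, coefficient = 2
x_5 = 0.7812, f(x_5) = 0.372529, coefficient = 4
x_6 = 0.9375, f(x_6) = 0.772476, coefficient = 2
x_7 = 1.0938, f(x_7) = 1.431108, coefficient = 4
x_8 = 1.2500, f(x_8) = 2.441406, coefficient = 1

I ≈ (0.156250/3) × 11.720657 = 0.610451
Exact value: 0.610352
Error: 0.000099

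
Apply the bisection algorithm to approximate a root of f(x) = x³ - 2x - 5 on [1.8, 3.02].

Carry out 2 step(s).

f(x) = x³ - 2x - 5
Initial interval: [1.8, 3.02]

Iteration 1:
  c_1 = (1.800000 + 3.020000)/2 = 2.410000
  f(c_1) = f(2.410000) = 4.177521
  f(a) × f(c) < 0, new interval: [1.800000, 2.410000]
Iteration 2:
  c_2 = (1.800000 + 2.410000)/2 = 2.105000
  f(c_2) = f(2.105000) = 0.117308
  f(a) × f(c) < 0, new interval: [1.800000, 2.105000]

After 2 iteration(s), the approximation is c_2 = 2.105000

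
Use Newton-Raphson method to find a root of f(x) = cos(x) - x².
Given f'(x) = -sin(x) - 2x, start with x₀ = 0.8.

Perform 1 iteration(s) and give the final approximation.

f(x) = cos(x) - x²
f'(x) = -sin(x) - 2x
x₀ = 0.8

Newton-Raphson formula: x_{n+1} = x_n - f(x_n)/f'(x_n)

Iteration 1:
  f(0.800000) = 0.056707
  f'(0.800000) = -2.317356
  x_1 = 0.800000 - 0.056707/(-2.317356) = 0.824470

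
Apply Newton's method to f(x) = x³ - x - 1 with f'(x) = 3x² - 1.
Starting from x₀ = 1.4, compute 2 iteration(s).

f(x) = x³ - x - 1
f'(x) = 3x² - 1
x₀ = 1.4

Newton-Raphson formula: x_{n+1} = x_n - f(x_n)/f'(x_n)

Iteration 1:
  f(1.400000) = 0.344000
  f'(1.400000) = 4.880000
  x_1 = 1.400000 - 0.344000/4.880000 = 1.329508
Iteration 2:
  f(1.329508) = 0.020520
  f'(1.329508) = 4.302776
  x_2 = 1.329508 - 0.020520/4.302776 = 1.324739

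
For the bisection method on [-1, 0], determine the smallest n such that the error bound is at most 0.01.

We need (b-a)/2^n ≤ 0.01
(0 - (-1))/2^n ≤ 0.01
1/2^n ≤ 0.01
2^n ≥ 100
n ≥ log₂(100) = 6.64
n ≥ 7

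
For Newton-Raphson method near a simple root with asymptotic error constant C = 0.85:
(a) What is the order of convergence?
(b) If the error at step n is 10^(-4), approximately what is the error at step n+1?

(a) Newton-Raphson has quadratic (order 2) convergence near simple roots.
    This means |e_{n+1}| ≈ C|e_n|².

(b) With |e_n| = 10^(-4) and C = 0.85:
    |e_{n+1}| ≈ 0.85 × (10^(-4))² = 0.85 × 10^(-8)

(a) 2 (quadratic); (b) |e_{n+1}| ≈ 8.500e-09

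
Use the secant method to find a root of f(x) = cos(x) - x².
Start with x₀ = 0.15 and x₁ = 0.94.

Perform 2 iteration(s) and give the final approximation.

f(x) = cos(x) - x²
x₀ = 0.15, x₁ = 0.94

Secant formula: x_{n+1} = x_n - f(x_n)(x_n - x_{n-1})/(f(x_n) - f(x_{n-1}))

Iteration 1:
  f(0.150000) = 0.966271
  f(0.940000) = -0.293812
  x_2 = 0.940000 - (-0.293812)×(0.940000 - 0.150000)/(-0.293812 - 0.966271)
       = 0.755797
Iteration 2:
  f(0.940000) = -0.293812
  f(0.755797) = 0.156497
  x_3 = 0.755797 - 0.156497×(0.755797 - 0.940000)/(0.156497 - (-0.293812))
       = 0.819813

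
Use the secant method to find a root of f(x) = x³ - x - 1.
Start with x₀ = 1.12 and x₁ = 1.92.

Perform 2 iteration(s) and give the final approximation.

f(x) = x³ - x - 1
x₀ = 1.12, x₁ = 1.92

Secant formula: x_{n+1} = x_n - f(x_n)(x_n - x_{n-1})/(f(x_n) - f(x_{n-1}))

Iteration 1:
  f(1.120000) = -0.715072
  f(1.920000) = 4.157888
  x_2 = 1.920000 - 4.157888×(1.920000 - 1.120000)/(4.157888 - (-0.715072))
       = 1.237394
Iteration 2:
  f(1.920000) = 4.157888
  f(1.237394) = -0.342765
  x_3 = 1.237394 - (-0.342765)×(1.237394 - 1.920000)/(-0.342765 - 4.157888)
       = 1.289381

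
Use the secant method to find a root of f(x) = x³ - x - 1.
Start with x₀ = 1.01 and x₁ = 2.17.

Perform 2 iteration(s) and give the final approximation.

f(x) = x³ - x - 1
x₀ = 1.01, x₁ = 2.17

Secant formula: x_{n+1} = x_n - f(x_n)(x_n - x_{n-1})/(f(x_n) - f(x_{n-1}))

Iteration 1:
  f(1.010000) = -0.979699
  f(2.170000) = 7.048313
  x_2 = 2.170000 - 7.048313×(2.170000 - 1.010000)/(7.048313 - (-0.979699))
       = 1.151561
Iteration 2:
  f(2.170000) = 7.048313
  f(1.151561) = -0.624485
  x_3 = 1.151561 - (-0.624485)×(1.151561 - 2.170000)/(-0.624485 - 7.048313)
       = 1.234451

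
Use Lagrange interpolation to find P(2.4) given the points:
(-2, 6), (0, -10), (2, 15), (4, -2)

Lagrange interpolation formula:
P(x) = Σ yᵢ × Lᵢ(x)
where Lᵢ(x) = Π_{j≠i} (x - xⱼ)/(xᵢ - xⱼ)

L_0(2.4) = (2.4 - 0)/(-2 - 0) × (2.4 - 2)/(-2 - 2) × (2.4 - 4)/(-2 - 4) = 0.032000
L_1(2.4) = (2.4 - (-2))/(0 - (-2)) × (2.4 - 2)/(0 - 2) × (2.4 - 4)/(0 - 4) = -0.176000
L_2(2.4) = (2.4 - (-2))/(2 - (-2)) × (2.4 - 0)/(2 - 0) × (2.4 - 4)/(2 - 4) = 1.056000
L_3(2.4) = (2.4 - (-2))/(4 - (-2)) × (2.4 - 0)/(4 - 0) × (2.4 - 2)/(4 - 2) = 0.088000

P(2.4) = 6×L_0(2.4) + (-10)×L_1(2.4) + 15×L_2(2.4) + (-2)×L_3(2.4)
P(2.4) = 17.616000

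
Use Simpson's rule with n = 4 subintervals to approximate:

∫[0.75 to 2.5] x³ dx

f(x) = x³
a = 0.75, b = 2.5, n = 4
h = (b - a)/n = 0.437500

Simpson's rule: (h/3)[f(x₀) + 4f(x₁) + 2f(x₂) + ... + f(xₙ)]

x_0 = 0.7500, f(x_0) = 0.421875, coefficient = 1
x_1 = 1.1875, f(x_1) = 1.674561, coefficient = 4
x_2 = 1.6250, f(x_2) = 4.291016, coefficient = 2
x_3 = 2.0625, f(x_3) = 8.773682, coefficient = 4
x_4 = 2.5000, f(x_4) = 15.625000, coefficient = 1

I ≈ (0.437500/3) × 66.421875 = 9.686523
Exact value: 9.686523
Error: 0.000000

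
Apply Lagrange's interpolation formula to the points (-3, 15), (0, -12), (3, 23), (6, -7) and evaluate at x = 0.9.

Lagrange interpolation formula:
P(x) = Σ yᵢ × Lᵢ(x)
where Lᵢ(x) = Π_{j≠i} (x - xⱼ)/(xᵢ - xⱼ)

L_0(0.9) = (0.9 - 0)/(-3 - 0) × (0.9 - 3)/(-3 - 3) × (0.9 - 6)/(-3 - 6) = -0.059500
L_1(0.9) = (0.9 - (-3))/(0 - (-3)) × (0.9 - 3)/(0 - 3) × (0.9 - 6)/(0 - 6) = 0.773500
L_2(0.9) = (0.9 - (-3))/(3 - (-3)) × (0.9 - 0)/(3 - 0) × (0.9 - 6)/(3 - 6) = 0.331500
L_3(0.9) = (0.9 - (-3))/(6 - (-3)) × (0.9 - 0)/(6 - 0) × (0.9 - 3)/(6 - 3) = -0.045500

P(0.9) = 15×L_0(0.9) + (-12)×L_1(0.9) + 23×L_2(0.9) + (-7)×L_3(0.9)
P(0.9) = -2.231500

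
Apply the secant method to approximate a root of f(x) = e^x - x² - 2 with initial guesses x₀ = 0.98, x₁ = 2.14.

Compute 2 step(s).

f(x) = e^x - x² - 2
x₀ = 0.98, x₁ = 2.14

Secant formula: x_{n+1} = x_n - f(x_n)(x_n - x_{n-1})/(f(x_n) - f(x_{n-1}))

Iteration 1:
  f(0.980000) = -0.295944
  f(2.140000) = 1.919838
  x_2 = 2.140000 - 1.919838×(2.140000 - 0.980000)/(1.919838 - (-0.295944))
       = 1.134932
Iteration 2:
  f(2.140000) = 1.919838
  f(1.134932) = -0.177109
  x_3 = 1.134932 - (-0.177109)×(1.134932 - 2.140000)/(-0.177109 - 1.919838)
       = 1.219820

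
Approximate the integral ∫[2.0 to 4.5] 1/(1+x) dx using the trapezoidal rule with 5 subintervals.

f(x) = 1/(1+x)
a = 2.0, b = 4.5, n = 5
h = (b - a)/n = 0.500000

Trapezoidal rule: (h/2)[f(x₀) + 2f(x₁) + 2f(x₂) + ... + f(xₙ)]

x_0 = 2.0000, f(x_0) = 0.333333, coefficient = 1
x_1 = 2.5000, f(x_1) = 0.285714, coefficient = 2
x_2 = 3.0000, f(x_2) = 0.250000, coefficient = 2
x_3 = 3.5000, f(x_3) = 0.222222, coefficient = 2
x_4 = 4.0000, f(x_4) = 0.200000, coefficient = 2
x_5 = 4.5000, f(x_5) = 0.181818, coefficient = 1

I ≈ (0.500000/2) × 2.431025 = 0.607756
Exact value: 0.606136
Error: 0.001620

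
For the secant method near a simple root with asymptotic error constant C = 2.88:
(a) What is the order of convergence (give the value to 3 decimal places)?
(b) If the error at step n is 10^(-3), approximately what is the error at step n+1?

(a) Secant method has superlinear convergence with order φ = (1+√5)/2 ≈ 1.618.
    This means |e_{n+1}| ≈ C|e_n|^1.618.

(b) With |e_n| = 10^(-3) and C = 2.88:
    |e_{n+1}| ≈ 2.88 × (10^(-3))^1.618 = 2.88 × 10^(-4.85)

(a) ≈ 1.618 (golden ratio); (b) |e_{n+1}| ≈ 4.030e-05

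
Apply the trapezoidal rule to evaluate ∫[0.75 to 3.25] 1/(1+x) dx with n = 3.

f(x) = 1/(1+x)
a = 0.75, b = 3.25, n = 3
h = (b - a)/n = 0.833333

Trapezoidal rule: (h/2)[f(x₀) + 2f(x₁) + 2f(x₂) + ... + f(xₙ)]

x_0 = 0.7500, f(x_0) = 0.571429, coefficient = 1
x_1 = 1.5833, f(x_1) = 0.387097, coefficient = 2
x_2 = 2.4167, f(x_2) = 0.292683, coefficient = 2
x_3 = 3.2500, f(x_3) = 0.235294, coefficient = 1

I ≈ (0.833333/2) × 2.166282 = 0.902618
Exact value: 0.887303
Error: 0.015314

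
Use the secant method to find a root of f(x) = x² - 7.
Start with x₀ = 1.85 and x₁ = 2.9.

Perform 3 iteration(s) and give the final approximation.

f(x) = x² - 7
x₀ = 1.85, x₁ = 2.9

Secant formula: x_{n+1} = x_n - f(x_n)(x_n - x_{n-1})/(f(x_n) - f(x_{n-1}))

Iteration 1:
  f(1.850000) = -3.577500
  f(2.900000) = 1.410000
  x_2 = 2.900000 - 1.410000×(2.900000 - 1.850000)/(1.410000 - (-3.577500))
       = 2.603158
Iteration 2:
  f(2.900000) = 1.410000
  f(2.603158) = -0.223569
  x_3 = 2.603158 - (-0.223569)×(2.603158 - 2.900000)/(-0.223569 - 1.410000)
       = 2.643783
Iteration 3:
  f(2.603158) = -0.223569
  f(2.643783) = -0.010409
  x_4 = 2.643783 - (-0.010409)×(2.643783 - 2.603158)/(-0.010409 - (-0.223569))
       = 2.645767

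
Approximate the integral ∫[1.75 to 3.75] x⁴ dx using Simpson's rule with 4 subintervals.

f(x) = x⁴
a = 1.75, b = 3.75, n = 4
h = (b - a)/n = 0.500000

Simpson's rule: (h/3)[f(x₀) + 4f(x₁) + 2f(x₂) + ... + f(xₙ)]

x_0 = 1.7500, f(x_0) = 9.378906, coefficient = 1
x_1 = 2.2500, f(x_1) = 25.628906, coefficient = 4
x_2 = 2.7500, f(x_2) = 57.191406, coefficient = 2
x_3 = 3.2500, f(x_3) = 111.566406, coefficient = 4
x_4 = 3.7500, f(x_4) = 197.753906, coefficient = 1

I ≈ (0.500000/3) × 870.296875 = 145.049479
Exact value: 145.032813
Error: 0.016667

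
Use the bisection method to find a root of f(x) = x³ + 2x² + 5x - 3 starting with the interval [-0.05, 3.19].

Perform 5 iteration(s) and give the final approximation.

f(x) = x³ + 2x² + 5x - 3
Initial interval: [-0.05, 3.19]

Iteration 1:
  c_1 = (-0.050000 + 3.190000)/2 = 1.570000
  f(c_1) = f(1.570000) = 13.649693
  f(a) × f(c) < 0, new interval: [-0.050000, 1.570000]
Iteration 2:
  c_2 = (-0.050000 + 1.570000)/2 = 0.760000
  f(c_2) = f(0.760000) = 2.394176
  f(a) × f(c) < 0, new interval: [-0.050000, 0.760000]
Iteration 3:
  c_3 = (-0.050000 + 0.760000)/2 = 0.355000
  f(c_3) = f(0.355000) = -0.928211
  f(a) × f(c) ≥ 0, new interval: [0.355000, 0.760000]
Iteration 4:
  c_4 = (0.355000 + 0.760000)/2 = 0.557500
  f(c_4) = f(0.557500) = 0.582387
  f(a) × f(c) < 0, new interval: [0.355000, 0.557500]
Iteration 5:
  c_5 = (0.355000 + 0.557500)/2 = 0.456250
  f(c_5) = f(0.456250) = -0.207447
  f(a) × f(c) ≥ 0, new interval: [0.456250, 0.557500]

After 5 iteration(s), the approximation is c_5 = 0.456250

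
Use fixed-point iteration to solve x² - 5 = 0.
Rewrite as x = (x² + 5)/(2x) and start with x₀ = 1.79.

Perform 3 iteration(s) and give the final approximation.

Equation: x² - 5 = 0
Fixed-point form: x = (x² + 5)/(2x)
x₀ = 1.79

x_1 = g(1.790000) = 2.291648
x_2 = g(2.291648) = 2.236742
x_3 = g(2.236742) = 2.236068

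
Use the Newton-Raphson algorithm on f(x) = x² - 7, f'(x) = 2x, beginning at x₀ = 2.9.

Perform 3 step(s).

f(x) = x² - 7
f'(x) = 2x
x₀ = 2.9

Newton-Raphson formula: x_{n+1} = x_n - f(x_n)/f'(x_n)

Iteration 1:
  f(2.900000) = 1.410000
  f'(2.900000) = 5.800000
  x_1 = 2.900000 - 1.410000/5.800000 = 2.656897
Iteration 2:
  f(2.656897) = 0.059099
  f'(2.656897) = 5.313793
  x_2 = 2.656897 - 0.059099/5.313793 = 2.645775
Iteration 3:
  f(2.645775) = 0.000124
  f'(2.645775) = 5.291549
  x_3 = 2.645775 - 0.000124/5.291549 = 2.645751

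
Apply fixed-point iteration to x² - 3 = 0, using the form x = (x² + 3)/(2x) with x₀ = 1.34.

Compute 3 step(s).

Equation: x² - 3 = 0
Fixed-point form: x = (x² + 3)/(2x)
x₀ = 1.34

x_1 = g(1.340000) = 1.789403
x_2 = g(1.789403) = 1.732970
x_3 = g(1.732970) = 1.732051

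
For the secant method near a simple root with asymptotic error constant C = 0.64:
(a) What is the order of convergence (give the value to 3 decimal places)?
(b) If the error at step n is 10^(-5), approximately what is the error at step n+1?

(a) Secant method has superlinear convergence with order φ = (1+√5)/2 ≈ 1.618.
    This means |e_{n+1}| ≈ C|e_n|^1.618.

(b) With |e_n| = 10^(-5) and C = 0.64:
    |e_{n+1}| ≈ 0.64 × (10^(-5))^1.618 = 0.64 × 10^(-8.09)

(a) ≈ 1.618 (golden ratio); (b) |e_{n+1}| ≈ 5.200e-09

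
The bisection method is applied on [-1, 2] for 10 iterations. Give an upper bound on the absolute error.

Bisection error bound: |error| ≤ (b-a)/2^n
|error| ≤ (2 - (-1))/2^10 = 3/2^10
|error| ≤ 0.0029296875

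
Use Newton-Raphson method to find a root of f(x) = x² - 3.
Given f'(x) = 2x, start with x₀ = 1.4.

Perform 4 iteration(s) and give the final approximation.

f(x) = x² - 3
f'(x) = 2x
x₀ = 1.4

Newton-Raphson formula: x_{n+1} = x_n - f(x_n)/f'(x_n)

Iteration 1:
  f(1.400000) = -1.040000
  f'(1.400000) = 2.800000
  x_1 = 1.400000 - (-1.040000)/2.800000 = 1.771429
Iteration 2:
  f(1.771429) = 0.137959
  f'(1.771429) = 3.542857
  x_2 = 1.771429 - 0.137959/3.542857 = 1.732488
Iteration 3:
  f(1.732488) = 0.001516
  f'(1.732488) = 3.464977
  x_3 = 1.732488 - 0.001516/3.464977 = 1.732051
Iteration 4:
  f(1.732051) = 0.000000
  f'(1.732051) = 3.464102
  x_4 = 1.732051 - 0.000000/3.464102 = 1.732051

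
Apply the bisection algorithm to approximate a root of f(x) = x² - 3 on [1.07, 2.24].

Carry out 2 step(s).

f(x) = x² - 3
Initial interval: [1.07, 2.24]

Iteration 1:
  c_1 = (1.070000 + 2.240000)/2 = 1.655000
  f(c_1) = f(1.655000) = -0.260975
  f(a) × f(c) ≥ 0, new interval: [1.655000, 2.240000]
Iteration 2:
  c_2 = (1.655000 + 2.240000)/2 = 1.947500
  f(c_2) = f(1.947500) = 0.792756
  f(a) × f(c) < 0, new interval: [1.655000, 1.947500]

After 2 iteration(s), the approximation is c_2 = 1.947500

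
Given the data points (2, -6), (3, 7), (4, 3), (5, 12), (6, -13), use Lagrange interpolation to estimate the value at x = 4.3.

Lagrange interpolation formula:
P(x) = Σ yᵢ × Lᵢ(x)
where Lᵢ(x) = Π_{j≠i} (x - xⱼ)/(xᵢ - xⱼ)

L_0(4.3) = (4.3 - 3)/(2 - 3) × (4.3 - 4)/(2 - 4) × (4.3 - 5)/(2 - 5) × (4.3 - 6)/(2 - 6) = 0.019337
L_1(4.3) = (4.3 - 2)/(3 - 2) × (4.3 - 4)/(3 - 4) × (4.3 - 5)/(3 - 5) × (4.3 - 6)/(3 - 6) = -0.136850
L_2(4.3) = (4.3 - 2)/(4 - 2) × (4.3 - 3)/(4 - 3) × (4.3 - 5)/(4 - 5) × (4.3 - 6)/(4 - 6) = 0.889525
L_3(4.3) = (4.3 - 2)/(5 - 2) × (4.3 - 3)/(5 - 3) × (4.3 - 4)/(5 - 4) × (4.3 - 6)/(5 - 6) = 0.254150
L_4(4.3) = (4.3 - 2)/(6 - 2) × (4.3 - 3)/(6 - 3) × (4.3 - 4)/(6 - 4) × (4.3 - 5)/(6 - 5) = -0.026162

P(4.3) = (-6)×L_0(4.3) + 7×L_1(4.3) + 3×L_2(4.3) + 12×L_3(4.3) + (-13)×L_4(4.3)
P(4.3) = 4.984512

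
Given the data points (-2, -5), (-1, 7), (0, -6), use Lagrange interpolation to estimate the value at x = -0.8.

Lagrange interpolation formula:
P(x) = Σ yᵢ × Lᵢ(x)
where Lᵢ(x) = Π_{j≠i} (x - xⱼ)/(xᵢ - xⱼ)

L_0(-0.8) = (-0.8 - (-1))/(-2 - (-1)) × (-0.8 - 0)/(-2 - 0) = -0.080000
L_1(-0.8) = (-0.8 - (-2))/(-1 - (-2)) × (-0.8 - 0)/(-1 - 0) = 0.960000
L_2(-0.8) = (-0.8 - (-2))/(0 - (-2)) × (-0.8 - (-1))/(0 - (-1)) = 0.120000

P(-0.8) = (-5)×L_0(-0.8) + 7×L_1(-0.8) + (-6)×L_2(-0.8)
P(-0.8) = 6.400000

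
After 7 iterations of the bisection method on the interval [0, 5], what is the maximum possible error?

Bisection error bound: |error| ≤ (b-a)/2^n
|error| ≤ (5 - 0)/2^7 = 5/2^7
|error| ≤ 0.0390625000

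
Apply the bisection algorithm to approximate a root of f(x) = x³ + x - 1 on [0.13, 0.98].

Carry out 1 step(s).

f(x) = x³ + x - 1
Initial interval: [0.13, 0.98]

Iteration 1:
  c_1 = (0.130000 + 0.980000)/2 = 0.555000
  f(c_1) = f(0.555000) = -0.274046
  f(a) × f(c) ≥ 0, new interval: [0.555000, 0.980000]

After 1 iteration(s), the approximation is c_1 = 0.555000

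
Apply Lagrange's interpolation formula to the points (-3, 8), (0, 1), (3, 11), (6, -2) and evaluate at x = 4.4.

Lagrange interpolation formula:
P(x) = Σ yᵢ × Lᵢ(x)
where Lᵢ(x) = Π_{j≠i} (x - xⱼ)/(xᵢ - xⱼ)

L_0(4.4) = (4.4 - 0)/(-3 - 0) × (4.4 - 3)/(-3 - 3) × (4.4 - 6)/(-3 - 6) = 0.060840
L_1(4.4) = (4.4 - (-3))/(0 - (-3)) × (4.4 - 3)/(0 - 3) × (4.4 - 6)/(0 - 6) = -0.306963
L_2(4.4) = (4.4 - (-3))/(3 - (-3)) × (4.4 - 0)/(3 - 0) × (4.4 - 6)/(3 - 6) = 0.964741
L_3(4.4) = (4.4 - (-3))/(6 - (-3)) × (4.4 - 0)/(6 - 0) × (4.4 - 3)/(6 - 3) = 0.281383

P(4.4) = 8×L_0(4.4) + 1×L_1(4.4) + 11×L_2(4.4) + (-2)×L_3(4.4)
P(4.4) = 10.229136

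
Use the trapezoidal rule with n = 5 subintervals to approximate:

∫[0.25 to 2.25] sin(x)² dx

f(x) = sin(x)²
a = 0.25, b = 2.25, n = 5
h = (b - a)/n = 0.400000

Trapezoidal rule: (h/2)[f(x₀) + 2f(x₁) + 2f(x₂) + ... + f(xₙ)]

x_0 = 0.2500, f(x_0) = 0.061209, coefficient = 1
x_1 = 0.6500, f(x_1) = 0.366251, coefficient = 2
x_2 = 1.0500, f(x_2) = 0.752423, coefficient = 2
x_3 = 1.4500, f(x_3) = 0.985479, coefficient = 2
x_4 = 1.8500, f(x_4) = 0.924050, coefficient = 2
x_5 = 2.2500, f(x_5) = 0.605398, coefficient = 1

I ≈ (0.400000/2) × 6.723012 = 1.344602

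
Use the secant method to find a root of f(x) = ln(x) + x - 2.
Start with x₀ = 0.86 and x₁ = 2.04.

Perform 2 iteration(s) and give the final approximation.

f(x) = ln(x) + x - 2
x₀ = 0.86, x₁ = 2.04

Secant formula: x_{n+1} = x_n - f(x_n)(x_n - x_{n-1})/(f(x_n) - f(x_{n-1}))

Iteration 1:
  f(0.860000) = -1.290823
  f(2.040000) = 0.752950
  x_2 = 2.040000 - 0.752950×(2.040000 - 0.860000)/(0.752950 - (-1.290823))
       = 1.605274
Iteration 2:
  f(2.040000) = 0.752950
  f(1.605274) = 0.078569
  x_3 = 1.605274 - 0.078569×(1.605274 - 2.040000)/(0.078569 - 0.752950)
       = 1.554626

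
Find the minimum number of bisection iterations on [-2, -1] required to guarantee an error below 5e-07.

We need (b-a)/2^n ≤ 5e-07
(-1 - (-2))/2^n ≤ 5e-07
1/2^n ≤ 5e-07
2^n ≥ 2000000
n ≥ log₂(2000000) = 20.93
n ≥ 21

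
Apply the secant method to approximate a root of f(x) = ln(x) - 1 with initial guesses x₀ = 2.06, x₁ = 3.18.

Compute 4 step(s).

f(x) = ln(x) - 1
x₀ = 2.06, x₁ = 3.18

Secant formula: x_{n+1} = x_n - f(x_n)(x_n - x_{n-1})/(f(x_n) - f(x_{n-1}))

Iteration 1:
  f(2.060000) = -0.277294
  f(3.180000) = 0.156881
  x_2 = 3.180000 - 0.156881×(3.180000 - 2.060000)/(0.156881 - (-0.277294))
       = 2.775309
Iteration 2:
  f(3.180000) = 0.156881
  f(2.775309) = 0.020762
  x_3 = 2.775309 - 0.020762×(2.775309 - 3.180000)/(0.020762 - 0.156881)
       = 2.713582
Iteration 3:
  f(2.775309) = 0.020762
  f(2.713582) = -0.001730
  x_4 = 2.713582 - (-0.001730)×(2.713582 - 2.775309)/(-0.001730 - 0.020762)
       = 2.718331
Iteration 4:
  f(2.713582) = -0.001730
  f(2.718331) = 0.000018
  x_5 = 2.718331 - 0.000018×(2.718331 - 2.713582)/(0.000018 - (-0.001730))
       = 2.718282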